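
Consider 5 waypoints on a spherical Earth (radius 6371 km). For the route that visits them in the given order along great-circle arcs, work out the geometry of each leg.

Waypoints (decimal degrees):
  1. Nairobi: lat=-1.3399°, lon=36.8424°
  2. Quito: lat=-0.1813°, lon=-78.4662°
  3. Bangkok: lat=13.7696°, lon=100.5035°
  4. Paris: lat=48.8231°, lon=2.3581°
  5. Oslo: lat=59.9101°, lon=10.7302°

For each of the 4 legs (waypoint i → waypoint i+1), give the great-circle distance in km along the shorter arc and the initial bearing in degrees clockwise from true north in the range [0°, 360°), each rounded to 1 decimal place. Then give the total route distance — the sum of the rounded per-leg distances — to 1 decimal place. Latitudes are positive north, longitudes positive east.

Leg 1: φ1=-0.0233857, φ2=-0.0031643, Δφ=0.0202214, Δλ=-2.0125147 rad; a=sin²(Δφ/2)+cosφ1·cosφ2·sin²(Δλ/2)=0.7136502689; c=2·atan2(√a, √(1-a))=2.012301221; dist=6371·c=12820.371 ≈ 12820.4 km; running total=12820.4 km
Leg 1 bearing: y=sinΔλ·cosφ2=-0.90401387, x=cosφ1·sinφ2-sinφ1·cosφ2·cosΔλ=-0.01315967; θ=atan2(y, x)=-90.8340° <0 so +360° → 269.1660° ≈ 269.2°
Leg 2: φ1=-0.0031643, φ2=0.2403249, Δφ=0.2434891, Δλ=3.1236105 rad; a=sin²(Δφ/2)+cosφ1·cosφ2·sin²(Δλ/2)=0.9859259851; c=2·atan2(√a, √(1-a))=2.903764640; dist=6371·c=18499.885 ≈ 18499.9 km; running total=31320.3 km
Leg 2 bearing: y=sinΔλ·cosφ2=0.01746439, x=cosφ1·sinφ2-sinφ1·cosφ2·cosΔλ=0.23494413; θ=atan2(y, x)=4.2512° ≈ 4.3°
Leg 3: φ1=0.2403249, φ2=0.8521238, Δφ=0.6117990, Δλ=-1.7129604 rad; a=sin²(Δφ/2)+cosφ1·cosφ2·sin²(Δλ/2)=0.4557256725; c=2·atan2(√a, √(1-a))=1.482131545; dist=6371·c=9442.660 ≈ 9442.7 km; running total=40763.0 km
Leg 3 bearing: y=sinΔλ·cosφ2=-0.65174406, x=cosφ1·sinφ2-sinφ1·cosφ2·cosΔλ=0.75325216; θ=atan2(y, x)=-40.8677° <0 so +360° → 319.1323° ≈ 319.1°
Leg 4: φ1=0.8521238, φ2=1.0456285, Δφ=0.1935047, Δλ=0.1461207 rad; a=sin²(Δφ/2)+cosφ1·cosφ2·sin²(Δλ/2)=0.0110906519; c=2·atan2(√a, √(1-a))=0.211015611; dist=6371·c=1344.380 ≈ 1344.4 km; running total=42107.4 km
Leg 4 bearing: y=sinΔλ·cosφ2=0.07299840, x=cosφ1·sinφ2-sinφ1·cosφ2·cosΔλ=0.19632073; θ=atan2(y, x)=20.3968° ≈ 20.4°

Leg 1: dist=12820.4 km, bearing=269.2°
Leg 2: dist=18499.9 km, bearing=4.3°
Leg 3: dist=9442.7 km, bearing=319.1°
Leg 4: dist=1344.4 km, bearing=20.4°
Total: 42107.4 km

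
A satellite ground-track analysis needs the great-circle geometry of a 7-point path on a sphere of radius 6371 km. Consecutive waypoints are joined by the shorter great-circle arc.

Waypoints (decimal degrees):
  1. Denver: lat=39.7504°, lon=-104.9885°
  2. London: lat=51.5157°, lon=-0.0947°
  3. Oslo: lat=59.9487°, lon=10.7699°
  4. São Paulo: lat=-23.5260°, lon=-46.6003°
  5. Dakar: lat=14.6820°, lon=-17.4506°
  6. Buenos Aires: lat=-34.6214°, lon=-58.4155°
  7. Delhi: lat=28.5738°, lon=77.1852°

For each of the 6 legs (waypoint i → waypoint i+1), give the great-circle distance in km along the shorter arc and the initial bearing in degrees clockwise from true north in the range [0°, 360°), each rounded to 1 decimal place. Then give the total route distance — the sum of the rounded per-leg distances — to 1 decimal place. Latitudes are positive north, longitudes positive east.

Leg 1: dist=7540.9 km, bearing=40.5°
Leg 2: dist=1155.3 km, bearing=31.6°
Leg 3: dist=10632.5 km, bearing=230.9°
Leg 4: dist=5300.3 km, bearing=39.6°
Leg 5: dist=6983.0 km, bearing=217.3°
Leg 6: dist=15790.5 km, bearing=86.5°
Total: 47402.5 km

Leg 1: φ1=0.6937754, φ2=0.8991186, Δφ=0.2053432, Δλ=1.8307422 rad; a=sin²(Δφ/2)+cosφ1·cosφ2·sin²(Δλ/2)=0.3112155518; c=2·atan2(√a, √(1-a))=1.183626875; dist=6371·c=7540.887 ≈ 7540.9 km; running total=7540.9 km
Leg 1 bearing: y=sinΔλ·cosφ2=0.60139331, x=cosφ1·sinφ2-sinφ1·cosφ2·cosΔλ=0.70410782; θ=atan2(y, x)=40.5013° ≈ 40.5°
Leg 2: φ1=0.8991186, φ2=1.0463022, Δφ=0.1471836, Δλ=0.1896230 rad; a=sin²(Δφ/2)+cosφ1·cosφ2·sin²(Δλ/2)=0.0081989350; c=2·atan2(√a, √(1-a))=0.181344324; dist=6371·c=1155.345 ≈ 1155.3 km; running total=8696.2 km
Leg 2 bearing: y=sinΔλ·cosφ2=0.09439047, x=cosφ1·sinφ2-sinφ1·cosφ2·cosΔλ=0.15367918; θ=atan2(y, x)=31.5584° ≈ 31.6°
Leg 3: φ1=1.0463022, φ2=-0.4106062, Δφ=-1.4569084, Δλ=-1.0012989 rad; a=sin²(Δφ/2)+cosφ1·cosφ2·sin²(Δλ/2)=0.5489652200; c=2·atan2(√a, √(1-a))=1.668883978; dist=6371·c=10632.460 ≈ 10632.5 km; running total=19328.7 km
Leg 3 bearing: y=sinΔλ·cosφ2=-0.77216991, x=cosφ1·sinφ2-sinφ1·cosφ2·cosΔλ=-0.62782423; θ=atan2(y, x)=-129.1133° <0 so +360° → 230.8867° ≈ 230.9°
Leg 4: φ1=-0.4106062, φ2=0.2562492, Δφ=0.6668554, Δλ=0.5087582 rad; a=sin²(Δφ/2)+cosφ1·cosφ2·sin²(Δλ/2)=0.1632802273; c=2·atan2(√a, √(1-a))=0.831944544; dist=6371·c=5300.319 ≈ 5300.3 km; running total=24629.0 km
Leg 4 bearing: y=sinΔλ·cosφ2=0.47118829, x=cosφ1·sinφ2-sinφ1·cosφ2·cosΔλ=0.56961459; θ=atan2(y, x)=39.5977° ≈ 39.6°
Leg 5: φ1=0.2562492, φ2=-0.6042574, Δφ=-0.8605067, Δλ=-0.7149724 rad; a=sin²(Δφ/2)+cosφ1·cosφ2·sin²(Δλ/2)=0.2714455430; c=2·atan2(√a, √(1-a))=1.096054417; dist=6371·c=6982.963 ≈ 6983.0 km; running total=31612.0 km
Leg 5 bearing: y=sinΔλ·cosφ2=-0.53950629, x=cosφ1·sinφ2-sinφ1·cosφ2·cosΔλ=-0.70709575; θ=atan2(y, x)=-142.6568° <0 so +360° → 217.3432° ≈ 217.3°
Leg 6: φ1=-0.6042574, φ2=0.4987069, Δφ=1.1029643, Δλ=2.3666787 rad; a=sin²(Δφ/2)+cosφ1·cosφ2·sin²(Δλ/2)=0.8940460737; c=2·atan2(√a, √(1-a))=2.478499754; dist=6371·c=15790.522 ≈ 15790.5 km; running total=47402.5 km
Leg 6 bearing: y=sinΔλ·cosφ2=0.61443792, x=cosφ1·sinφ2-sinφ1·cosφ2·cosΔλ=0.03710532; θ=atan2(y, x)=86.5442° ≈ 86.5°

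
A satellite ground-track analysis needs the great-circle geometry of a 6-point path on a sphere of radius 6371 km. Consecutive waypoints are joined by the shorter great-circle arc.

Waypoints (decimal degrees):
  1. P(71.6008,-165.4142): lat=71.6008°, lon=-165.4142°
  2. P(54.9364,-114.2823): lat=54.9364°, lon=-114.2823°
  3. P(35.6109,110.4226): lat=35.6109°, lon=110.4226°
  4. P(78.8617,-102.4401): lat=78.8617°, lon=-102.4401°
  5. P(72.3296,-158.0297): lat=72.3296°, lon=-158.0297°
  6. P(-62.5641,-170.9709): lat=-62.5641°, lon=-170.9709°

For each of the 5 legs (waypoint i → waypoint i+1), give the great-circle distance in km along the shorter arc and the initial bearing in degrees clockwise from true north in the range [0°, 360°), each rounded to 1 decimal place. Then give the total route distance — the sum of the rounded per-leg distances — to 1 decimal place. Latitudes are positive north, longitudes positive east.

Leg 1: dist=3009.9 km, bearing=100.6°
Leg 2: dist=9082.7 km, bearing=324.7°
Leg 3: dist=7109.2 km, bearing=6.7°
Leg 4: dist=1615.9 km, bearing=273.6°
Leg 5: dist=15031.5 km, bearing=188.4°
Total: 35849.2 km

Leg 1: φ1=1.2496697, φ2=0.9588211, Δφ=-0.2908486, Δλ=0.8924200 rad; a=sin²(Δφ/2)+cosφ1·cosφ2·sin²(Δλ/2)=0.0547692478; c=2·atan2(√a, √(1-a))=0.472437997; dist=6371·c=3009.902 ≈ 3009.9 km; running total=3009.9 km
Leg 1 bearing: y=sinΔλ·cosφ2=0.44729008, x=cosφ1·sinφ2-sinφ1·cosφ2·cosΔλ=-0.08372508; θ=atan2(y, x)=100.6021° ≈ 100.6°
Leg 2: φ1=0.9588211, φ2=0.6215275, Δφ=-0.3372936, Δλ=3.9218404 rad; a=sin²(Δφ/2)+cosφ1·cosφ2·sin²(Δλ/2)=0.4276742537; c=2·atan2(√a, √(1-a))=1.425635575; dist=6371·c=9082.724 ≈ 9082.7 km; running total=12092.6 km
Leg 2 bearing: y=sinΔλ·cosφ2=-0.57190228, x=cosφ1·sinφ2-sinφ1·cosφ2·cosΔλ=0.80746748; θ=atan2(y, x)=-35.3087° <0 so +360° → 324.6913° ≈ 324.7°
Leg 3: φ1=0.6215275, φ2=1.3763963, Δφ=0.7548689, Δλ=-3.7151550 rad; a=sin²(Δφ/2)+cosφ1·cosφ2·sin²(Δλ/2)=0.2803047517; c=2·atan2(√a, √(1-a))=1.115876277; dist=6371·c=7109.248 ≈ 7109.2 km; running total=19201.8 km
Leg 3 bearing: y=sinΔλ·cosφ2=0.10482368, x=cosφ1·sinφ2-sinφ1·cosφ2·cosΔλ=0.89215917; θ=atan2(y, x)=6.7012° ≈ 6.7°
Leg 4: φ1=1.3763963, φ2=1.2623897, Δφ=-0.1140067, Δλ=-0.9702215 rad; a=sin²(Δφ/2)+cosφ1·cosφ2·sin²(Δλ/2)=0.0159960679; c=2·atan2(√a, √(1-a))=0.253630396; dist=6371·c=1615.879 ≈ 1615.9 km; running total=20817.7 km
Leg 4 bearing: y=sinΔλ·cosφ2=-0.25042453, x=cosφ1·sinφ2-sinφ1·cosφ2·cosΔλ=0.01575851; θ=atan2(y, x)=-86.3993° <0 so +360° → 273.6007° ≈ 273.6°
Leg 5: φ1=1.2623897, φ2=-1.0919495, Δφ=-2.3543392, Δλ=-0.2258665 rad; a=sin²(Δφ/2)+cosφ1·cosφ2·sin²(Δλ/2)=0.8546730116; c=2·atan2(√a, √(1-a))=2.359366292; dist=6371·c=15031.523 ≈ 15031.5 km; running total=35849.2 km
Leg 5 bearing: y=sinΔλ·cosφ2=-0.10318675, x=cosφ1·sinφ2-sinφ1·cosφ2·cosΔλ=-0.69726660; θ=atan2(y, x)=-171.5820° <0 so +360° → 188.4180° ≈ 188.4°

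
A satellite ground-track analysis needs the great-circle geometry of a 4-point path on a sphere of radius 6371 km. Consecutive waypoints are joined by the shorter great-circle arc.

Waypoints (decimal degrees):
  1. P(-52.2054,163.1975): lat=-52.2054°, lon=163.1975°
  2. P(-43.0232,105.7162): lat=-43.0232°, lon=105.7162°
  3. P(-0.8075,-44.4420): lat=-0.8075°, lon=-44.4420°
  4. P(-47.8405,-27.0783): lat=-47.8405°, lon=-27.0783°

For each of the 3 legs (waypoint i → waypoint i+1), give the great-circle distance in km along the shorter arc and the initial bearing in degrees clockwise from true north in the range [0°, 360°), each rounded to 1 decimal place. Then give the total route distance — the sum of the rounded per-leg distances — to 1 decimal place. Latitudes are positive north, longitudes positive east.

Leg 1: φ1=-0.9111561, φ2=-0.7508965, Δφ=0.1602596, Δλ=-1.0032379 rad; a=sin²(Δφ/2)+cosφ1·cosφ2·sin²(Δλ/2)=0.1099967895; c=2·atan2(√a, √(1-a))=0.676120249; dist=6371·c=4307.562 ≈ 4307.6 km; running total=4307.6 km
Leg 1 bearing: y=sinΔλ·cosφ2=-0.61645626, x=cosφ1·sinφ2-sinφ1·cosφ2·cosΔλ=-0.10757164; θ=atan2(y, x)=-99.8984° <0 so +360° → 260.1016° ≈ 260.1°
Leg 2: φ1=-0.7508965, φ2=-0.0140935, Δφ=0.7368030, Δλ=-2.6207550 rad; a=sin²(Δφ/2)+cosφ1·cosφ2·sin²(Δλ/2)=0.8122299786; c=2·atan2(√a, √(1-a))=2.245236243; dist=6371·c=14304.400 ≈ 14304.4 km; running total=18612.0 km
Leg 2 bearing: y=sinΔλ·cosφ2=-0.49755749, x=cosφ1·sinφ2-sinφ1·cosφ2·cosΔλ=-0.60206836; θ=atan2(y, x)=-140.4292° <0 so +360° → 219.5708° ≈ 219.6°
Leg 3: φ1=-0.0140935, φ2=-0.8349742, Δφ=-0.8208807, Δλ=0.3030537 rad; a=sin²(Δφ/2)+cosφ1·cosφ2·sin²(Δλ/2)=0.1745033267; c=2·atan2(√a, √(1-a))=0.861904010; dist=6371·c=5491.190 ≈ 5491.2 km; running total=24103.2 km
Leg 3 bearing: y=sinΔλ·cosφ2=0.20030939, x=cosφ1·sinφ2-sinφ1·cosφ2·cosΔλ=-0.73217744; θ=atan2(y, x)=164.6994° ≈ 164.7°

Leg 1: dist=4307.6 km, bearing=260.1°
Leg 2: dist=14304.4 km, bearing=219.6°
Leg 3: dist=5491.2 km, bearing=164.7°
Total: 24103.2 km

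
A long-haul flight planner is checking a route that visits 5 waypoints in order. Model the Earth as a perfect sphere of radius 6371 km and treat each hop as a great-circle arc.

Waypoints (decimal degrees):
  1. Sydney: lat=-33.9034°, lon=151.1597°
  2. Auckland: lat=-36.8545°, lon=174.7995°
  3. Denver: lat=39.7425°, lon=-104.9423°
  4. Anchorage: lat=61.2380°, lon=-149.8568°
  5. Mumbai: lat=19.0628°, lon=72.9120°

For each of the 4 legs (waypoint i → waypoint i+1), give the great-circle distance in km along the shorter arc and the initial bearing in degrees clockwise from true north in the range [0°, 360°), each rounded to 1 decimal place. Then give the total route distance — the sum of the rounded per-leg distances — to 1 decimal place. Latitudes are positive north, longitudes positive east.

Leg 1: φ1=-0.5917260, φ2=-0.6432324, Δφ=-0.0515064, Δλ=0.4125923 rad; a=sin²(Δφ/2)+cosφ1·cosφ2·sin²(Δλ/2)=0.0285279725; c=2·atan2(√a, √(1-a))=0.339431637; dist=6371·c=2162.519 ≈ 2162.5 km; running total=2162.5 km
Leg 1 bearing: y=sinΔλ·cosφ2=0.32085303, x=cosφ1·sinφ2-sinφ1·cosφ2·cosΔλ=-0.08893730; θ=atan2(y, x)=105.4928° ≈ 105.5°
Leg 2: φ1=-0.6432324, φ2=0.6936375, Δφ=1.3368698, Δλ=-4.8824155 rad; a=sin²(Δφ/2)+cosφ1·cosφ2·sin²(Δλ/2)=0.6396788063; c=2·atan2(√a, √(1-a))=1.853921348; dist=6371·c=11811.333 ≈ 11811.3 km; running total=13973.8 km
Leg 2 bearing: y=sinΔλ·cosφ2=0.75783784, x=cosφ1·sinφ2-sinφ1·cosφ2·cosΔλ=0.58961100; θ=atan2(y, x)=52.1165° ≈ 52.1°
Leg 3: φ1=0.6936375, φ2=1.0688047, Δφ=0.3751672, Δλ=-0.7839059 rad; a=sin²(Δφ/2)+cosφ1·cosφ2·sin²(Δλ/2)=0.0887649242; c=2·atan2(√a, √(1-a))=0.605056165; dist=6371·c=3854.813 ≈ 3854.8 km; running total=17828.6 km
Leg 3 bearing: y=sinΔλ·cosφ2=-0.33973215, x=cosφ1·sinφ2-sinφ1·cosφ2·cosΔλ=0.45620710; θ=atan2(y, x)=-36.6746° <0 so +360° → 323.3254° ≈ 323.3°
Leg 4: φ1=1.0688047, φ2=0.3327086, Δφ=-0.7360961, Δλ=3.8880490 rad; a=sin²(Δφ/2)+cosφ1·cosφ2·sin²(Δλ/2)=0.5237740242; c=2·atan2(√a, √(1-a))=1.618362310; dist=6371·c=10310.586 ≈ 10310.6 km; running total=28139.2 km
Leg 4 bearing: y=sinΔλ·cosφ2=-0.64180380, x=cosφ1·sinφ2-sinφ1·cosφ2·cosΔλ=0.76539340; θ=atan2(y, x)=-39.9808° <0 so +360° → 320.0192° ≈ 320.0°

Leg 1: dist=2162.5 km, bearing=105.5°
Leg 2: dist=11811.3 km, bearing=52.1°
Leg 3: dist=3854.8 km, bearing=323.3°
Leg 4: dist=10310.6 km, bearing=320.0°
Total: 28139.2 km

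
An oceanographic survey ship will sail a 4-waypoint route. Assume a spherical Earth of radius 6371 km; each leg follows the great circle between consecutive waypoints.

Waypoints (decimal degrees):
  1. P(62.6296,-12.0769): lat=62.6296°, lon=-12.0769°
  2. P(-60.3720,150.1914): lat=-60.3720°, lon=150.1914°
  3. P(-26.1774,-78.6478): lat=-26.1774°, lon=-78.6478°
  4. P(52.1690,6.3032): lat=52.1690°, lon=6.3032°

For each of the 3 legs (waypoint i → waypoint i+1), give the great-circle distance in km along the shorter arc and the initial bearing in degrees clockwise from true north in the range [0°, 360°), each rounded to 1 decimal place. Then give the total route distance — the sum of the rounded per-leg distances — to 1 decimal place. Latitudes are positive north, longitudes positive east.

Leg 1: dist=19044.9 km, bearing=83.0°
Leg 2: dist=9424.0 km, bearing=137.3°
Leg 3: dist=11948.7 km, bearing=39.8°
Total: 40417.6 km

Leg 1: φ1=1.0930927, φ2=-1.0536902, Δφ=-2.1467829, Δλ=2.8321161 rad; a=sin²(Δφ/2)+cosφ1·cosφ2·sin²(Δλ/2)=0.9942132122; c=2·atan2(√a, √(1-a))=2.989303657; dist=6371·c=19044.854 ≈ 19044.9 km; running total=19044.9 km
Leg 1 bearing: y=sinΔλ·cosφ2=0.15056438, x=cosφ1·sinφ2-sinφ1·cosφ2·cosΔλ=0.01853571; θ=atan2(y, x)=82.9817° ≈ 83.0°
Leg 2: φ1=-1.0536902, φ2=-0.4568818, Δφ=0.5968084, Δλ=-3.9939975 rad; a=sin²(Δφ/2)+cosφ1·cosφ2·sin²(Δλ/2)=0.4542666952; c=2·atan2(√a, √(1-a))=1.479201698; dist=6371·c=9423.994 ≈ 9424.0 km; running total=28468.9 km
Leg 2 bearing: y=sinΔλ·cosφ2=0.67564583, x=cosφ1·sinφ2-sinφ1·cosφ2·cosΔλ=-0.73153030; θ=atan2(y, x)=137.2742° ≈ 137.3°
Leg 3: φ1=-0.4568818, φ2=0.9105208, Δφ=1.3674026, Δλ=1.4826747 rad; a=sin²(Δφ/2)+cosφ1·cosφ2·sin²(Δλ/2)=0.6499951549; c=2·atan2(√a, √(1-a))=1.875478823; dist=6371·c=11948.676 ≈ 11948.7 km; running total=40417.6 km
Leg 3 bearing: y=sinΔλ·cosφ2=0.61095462, x=cosφ1·sinφ2-sinφ1·cosφ2·cosΔλ=0.73262560; θ=atan2(y, x)=39.8256° ≈ 39.8°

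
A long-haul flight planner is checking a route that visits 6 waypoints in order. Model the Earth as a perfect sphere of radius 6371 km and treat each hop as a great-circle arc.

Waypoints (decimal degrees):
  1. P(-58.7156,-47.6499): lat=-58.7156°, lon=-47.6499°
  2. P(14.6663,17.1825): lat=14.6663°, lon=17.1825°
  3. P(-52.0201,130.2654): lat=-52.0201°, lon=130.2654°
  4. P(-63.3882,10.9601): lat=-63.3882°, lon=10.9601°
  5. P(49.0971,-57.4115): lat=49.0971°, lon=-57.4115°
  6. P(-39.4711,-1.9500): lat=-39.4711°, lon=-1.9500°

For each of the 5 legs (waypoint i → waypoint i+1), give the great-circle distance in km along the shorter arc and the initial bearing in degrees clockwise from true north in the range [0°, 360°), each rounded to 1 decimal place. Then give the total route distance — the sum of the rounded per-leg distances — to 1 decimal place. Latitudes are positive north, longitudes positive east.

Leg 1: dist=10025.0 km, bearing=61.1°
Leg 2: dist=12860.4 km, bearing=141.1°
Leg 3: dist=6145.1 km, bearing=208.4°
Leg 4: dist=13853.3 km, bearing=312.3°
Leg 5: dist=11250.7 km, bearing=139.6°
Total: 54134.5 km

Leg 1: φ1=-1.0247805, φ2=0.2559752, Δφ=1.2807558, Δλ=1.1315388 rad; a=sin²(Δφ/2)+cosφ1·cosφ2·sin²(Δλ/2)=0.5013676043; c=2·atan2(√a, √(1-a))=1.573531539; dist=6371·c=10024.969 ≈ 10025.0 km; running total=10025.0 km
Leg 1 bearing: y=sinΔλ·cosφ2=0.87557772, x=cosφ1·sinφ2-sinφ1·cosφ2·cosΔλ=0.48306954; θ=atan2(y, x)=61.1138° ≈ 61.1°
Leg 2: φ1=0.2559752, φ2=-0.9079220, Δφ=-1.1638972, Δλ=1.9736689 rad; a=sin²(Δφ/2)+cosφ1·cosφ2·sin²(Δλ/2)=0.7164892074; c=2·atan2(√a, √(1-a))=2.018590686; dist=6371·c=12860.441 ≈ 12860.4 km; running total=22885.4 km
Leg 2 bearing: y=sinΔλ·cosφ2=0.56611638, x=cosφ1·sinφ2-sinφ1·cosφ2·cosΔλ=-0.70145701; θ=atan2(y, x)=141.0945° ≈ 141.1°
Leg 3: φ1=-0.9079220, φ2=-1.1063328, Δφ=-0.1984108, Δλ=-2.0822703 rad; a=sin²(Δφ/2)+cosφ1·cosφ2·sin²(Δλ/2)=0.2151003352; c=2·atan2(√a, √(1-a))=0.964534681; dist=6371·c=6145.050 ≈ 6145.1 km; running total=29030.5 km
Leg 3 bearing: y=sinΔλ·cosφ2=-0.39061725, x=cosφ1·sinφ2-sinφ1·cosφ2·cosΔλ=-0.72301237; θ=atan2(y, x)=-151.6193° <0 so +360° → 208.3807° ≈ 208.4°
Leg 4: φ1=-1.1063328, φ2=0.8569060, Δφ=1.9632388, Δλ=-1.1933095 rad; a=sin²(Δφ/2)+cosφ1·cosφ2·sin²(Δλ/2)=0.7838213637; c=2·atan2(√a, √(1-a))=2.174436059; dist=6371·c=13853.332 ≈ 13853.3 km; running total=42883.8 km
Leg 4 bearing: y=sinΔλ·cosφ2=-0.60867863, x=cosφ1·sinφ2-sinφ1·cosφ2·cosΔλ=0.55433930; θ=atan2(y, x)=-47.6751° <0 so +360° → 312.3249° ≈ 312.3°
Leg 5: φ1=0.8569060, φ2=-0.6889007, Δφ=-1.5458067, Δλ=0.9679858 rad; a=sin²(Δφ/2)+cosφ1·cosφ2·sin²(Δλ/2)=0.5969473404; c=2·atan2(√a, √(1-a))=1.765926950; dist=6371·c=11250.721 ≈ 11250.7 km; running total=54134.5 km
Leg 5 bearing: y=sinΔλ·cosφ2=0.63588641, x=cosφ1·sinφ2-sinφ1·cosφ2·cosΔλ=-0.74702967; θ=atan2(y, x)=139.5949° ≈ 139.6°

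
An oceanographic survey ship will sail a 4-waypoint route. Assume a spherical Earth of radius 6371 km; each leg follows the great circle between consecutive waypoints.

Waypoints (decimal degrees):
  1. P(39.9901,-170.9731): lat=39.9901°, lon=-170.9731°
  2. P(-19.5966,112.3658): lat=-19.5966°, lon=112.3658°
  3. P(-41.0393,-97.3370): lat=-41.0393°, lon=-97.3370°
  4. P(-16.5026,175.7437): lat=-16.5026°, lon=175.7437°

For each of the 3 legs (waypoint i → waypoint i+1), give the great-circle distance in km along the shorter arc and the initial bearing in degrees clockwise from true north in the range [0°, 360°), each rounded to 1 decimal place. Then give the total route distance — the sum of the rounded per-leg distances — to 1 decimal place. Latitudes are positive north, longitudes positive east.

Leg 1: φ1=0.6979589, φ2=-0.3420252, Δφ=-1.0399841, Δλ=4.9451967 rad; a=sin²(Δφ/2)+cosφ1·cosφ2·sin²(Δλ/2)=0.5245110718; c=2·atan2(√a, √(1-a))=1.619838126; dist=6371·c=10319.989 ≈ 10320.0 km; running total=10320.0 km
Leg 1 bearing: y=sinΔλ·cosφ2=-0.91666243, x=cosφ1·sinφ2-sinφ1·cosφ2·cosΔλ=-0.39664445; θ=atan2(y, x)=-113.3984° <0 so +360° → 246.6016° ≈ 246.6°
Leg 2: φ1=-0.3420252, φ2=-0.7162709, Δφ=-0.3742457, Δλ=-3.6600043 rad; a=sin²(Δφ/2)+cosφ1·cosφ2·sin²(Δλ/2)=0.6984969876; c=2·atan2(√a, √(1-a))=1.979035669; dist=6371·c=12608.436 ≈ 12608.4 km; running total=22928.4 km
Leg 2 bearing: y=sinΔλ·cosφ2=0.37373638, x=cosφ1·sinφ2-sinφ1·cosφ2·cosΔλ=-0.83828212; θ=atan2(y, x)=155.9710° ≈ 156.0°
Leg 3: φ1=-0.7162709, φ2=-0.2880247, Δφ=0.4282462, Δλ=4.7661573 rad; a=sin²(Δφ/2)+cosφ1·cosφ2·sin²(Δλ/2)=0.3873138320; c=2·atan2(√a, √(1-a))=1.343471139; dist=6371·c=8559.255 ≈ 8559.3 km; running total=31487.7 km
Leg 3 bearing: y=sinΔλ·cosφ2=-0.95742121, x=cosφ1·sinφ2-sinφ1·cosφ2·cosΔλ=-0.18042157; θ=atan2(y, x)=-100.6720° <0 so +360° → 259.3280° ≈ 259.3°

Leg 1: dist=10320.0 km, bearing=246.6°
Leg 2: dist=12608.4 km, bearing=156.0°
Leg 3: dist=8559.3 km, bearing=259.3°
Total: 31487.7 km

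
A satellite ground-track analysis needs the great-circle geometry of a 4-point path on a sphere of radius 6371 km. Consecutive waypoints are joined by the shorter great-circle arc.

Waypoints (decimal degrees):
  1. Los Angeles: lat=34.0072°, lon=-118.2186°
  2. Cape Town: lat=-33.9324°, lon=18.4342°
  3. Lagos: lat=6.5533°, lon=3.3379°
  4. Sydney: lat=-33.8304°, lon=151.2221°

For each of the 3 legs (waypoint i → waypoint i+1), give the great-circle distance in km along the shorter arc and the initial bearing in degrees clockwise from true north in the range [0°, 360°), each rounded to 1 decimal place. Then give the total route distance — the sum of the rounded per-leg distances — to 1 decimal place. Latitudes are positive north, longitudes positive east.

Leg 1: dist=16048.6 km, bearing=102.4°
Leg 2: dist=4774.2 km, bearing=337.7°
Leg 3: dist=15532.4 km, bearing=137.0°
Total: 36355.2 km

Leg 1: φ1=0.5935376, φ2=-0.5922321, Δφ=-1.1857697, Δλ=2.3850413 rad; a=sin²(Δφ/2)+cosφ1·cosφ2·sin²(Δλ/2)=0.9061874085; c=2·atan2(√a, √(1-a))=2.519009461; dist=6371·c=16048.609 ≈ 16048.6 km; running total=16048.6 km
Leg 1 bearing: y=sinΔλ·cosφ2=0.56951850, x=cosφ1·sinφ2-sinφ1·cosφ2·cosΔλ=-0.12528301; θ=atan2(y, x)=102.4064° ≈ 102.4°
Leg 2: φ1=-0.5922321, φ2=0.1143767, Δφ=0.7066088, Δλ=-0.2634801 rad; a=sin²(Δφ/2)+cosφ1·cosφ2·sin²(Δλ/2)=0.1339390855; c=2·atan2(√a, √(1-a))=0.749364608; dist=6371·c=4774.202 ≈ 4774.2 km; running total=20822.8 km
Leg 2 bearing: y=sinΔλ·cosφ2=-0.25874046, x=cosφ1·sinφ2-sinφ1·cosφ2·cosΔλ=0.63011983; θ=atan2(y, x)=-22.3241° <0 so +360° → 337.6759° ≈ 337.7°
Leg 3: φ1=0.1143767, φ2=-0.5904519, Δφ=-0.7048285, Δλ=2.5810662 rad; a=sin²(Δφ/2)+cosφ1·cosφ2·sin²(Δλ/2)=0.8812575561; c=2·atan2(√a, √(1-a))=2.437988109; dist=6371·c=15532.422 ≈ 15532.4 km; running total=36355.2 km
Leg 3 bearing: y=sinΔλ·cosφ2=0.44162109, x=cosφ1·sinφ2-sinφ1·cosφ2·cosΔλ=-0.47280177; θ=atan2(y, x)=136.9530° ≈ 137.0°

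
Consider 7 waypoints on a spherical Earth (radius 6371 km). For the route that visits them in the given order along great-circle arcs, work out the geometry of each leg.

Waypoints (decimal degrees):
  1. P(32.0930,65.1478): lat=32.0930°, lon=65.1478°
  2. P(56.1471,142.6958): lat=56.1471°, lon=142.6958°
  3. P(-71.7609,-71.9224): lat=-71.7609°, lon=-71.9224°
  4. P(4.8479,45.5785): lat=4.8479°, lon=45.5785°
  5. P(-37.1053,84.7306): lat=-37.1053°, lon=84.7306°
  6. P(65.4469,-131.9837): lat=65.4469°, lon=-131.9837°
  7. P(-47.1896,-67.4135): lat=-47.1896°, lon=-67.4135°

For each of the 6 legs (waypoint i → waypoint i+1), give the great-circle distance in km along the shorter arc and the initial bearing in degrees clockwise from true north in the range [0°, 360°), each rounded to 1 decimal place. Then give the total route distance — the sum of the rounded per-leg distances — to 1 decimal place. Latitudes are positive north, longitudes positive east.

Leg 1: dist=6350.7 km, bearing=40.4°
Leg 2: dist=17656.1 km, bearing=150.6°
Leg 3: dist=11448.6 km, bearing=114.9°
Leg 4: dist=6180.1 km, bearing=142.4°
Leg 5: dist=16070.7 km, bearing=25.3°
Leg 6: dist=13687.4 km, bearing=132.9°
Total: 71393.6 km

Leg 1: φ1=0.5601285, φ2=0.9799518, Δφ=0.4198232, Δλ=1.3534679 rad; a=sin²(Δφ/2)+cosφ1·cosφ2·sin²(Δλ/2)=0.2285077363; c=2·atan2(√a, √(1-a))=0.996809187; dist=6371·c=6350.671 ≈ 6350.7 km; running total=6350.7 km
Leg 1 bearing: y=sinΔλ·cosφ2=0.54395882, x=cosφ1·sinφ2-sinφ1·cosφ2·cosΔλ=0.63974730; θ=atan2(y, x)=40.3736° ≈ 40.4°
Leg 2: φ1=0.9799518, φ2=-1.2524640, Δφ=-2.2324157, Δλ=-3.7457942 rad; a=sin²(Δφ/2)+cosφ1·cosφ2·sin²(Δλ/2)=0.9661149630; c=2·atan2(√a, √(1-a))=2.771323346; dist=6371·c=17656.101 ≈ 17656.1 km; running total=24006.8 km
Leg 2 bearing: y=sinΔλ·cosφ2=0.17780734, x=cosφ1·sinφ2-sinφ1·cosφ2·cosΔλ=-0.31516966; θ=atan2(y, x)=150.5699° ≈ 150.6°
Leg 3: φ1=-1.2524640, φ2=0.0846118, Δφ=1.3370758, Δλ=2.0507776 rad; a=sin²(Δφ/2)+cosφ1·cosφ2·sin²(Δλ/2)=0.6121359084; c=2·atan2(√a, √(1-a))=1.796992081; dist=6371·c=11448.637 ≈ 11448.6 km; running total=35455.4 km
Leg 3 bearing: y=sinΔλ·cosφ2=0.88383037, x=cosφ1·sinφ2-sinφ1·cosφ2·cosΔλ=-0.41054357; θ=atan2(y, x)=114.9151° ≈ 114.9°
Leg 4: φ1=0.0846118, φ2=-0.6476097, Δφ=-0.7322215, Δλ=0.6833331 rad; a=sin²(Δφ/2)+cosφ1·cosφ2·sin²(Δλ/2)=0.2173675901; c=2·atan2(√a, √(1-a))=0.970042080; dist=6371·c=6180.138 ≈ 6180.1 km; running total=41635.5 km
Leg 4 bearing: y=sinΔλ·cosφ2=0.50354428, x=cosφ1·sinφ2-sinφ1·cosφ2·cosΔλ=-0.65339027; θ=atan2(y, x)=142.3799° ≈ 142.4°
Leg 5: φ1=-0.6476097, φ2=1.1422639, Δφ=1.7898735, Δλ=-3.7823781 rad; a=sin²(Δφ/2)+cosφ1·cosφ2·sin²(Δλ/2)=0.9071957639; c=2·atan2(√a, √(1-a))=2.522476230; dist=6371·c=16070.696 ≈ 16070.7 km; running total=57706.2 km
Leg 5 bearing: y=sinΔλ·cosφ2=0.24841814, x=cosφ1·sinφ2-sinφ1·cosφ2·cosΔλ=0.52445674; θ=atan2(y, x)=25.3454° ≈ 25.3°
Leg 6: φ1=1.1422639, φ2=-0.8236139, Δφ=-1.9658778, Δλ=1.1269626 rad; a=sin²(Δφ/2)+cosφ1·cosφ2·sin²(Δλ/2)=0.7730062674; c=2·atan2(√a, √(1-a))=2.148393563; dist=6371·c=13687.415 ≈ 13687.4 km; running total=71393.6 km
Leg 6 bearing: y=sinΔλ·cosφ2=0.61373192, x=cosφ1·sinφ2-sinφ1·cosφ2·cosΔλ=-0.57026612; θ=atan2(y, x)=132.8976° ≈ 132.9°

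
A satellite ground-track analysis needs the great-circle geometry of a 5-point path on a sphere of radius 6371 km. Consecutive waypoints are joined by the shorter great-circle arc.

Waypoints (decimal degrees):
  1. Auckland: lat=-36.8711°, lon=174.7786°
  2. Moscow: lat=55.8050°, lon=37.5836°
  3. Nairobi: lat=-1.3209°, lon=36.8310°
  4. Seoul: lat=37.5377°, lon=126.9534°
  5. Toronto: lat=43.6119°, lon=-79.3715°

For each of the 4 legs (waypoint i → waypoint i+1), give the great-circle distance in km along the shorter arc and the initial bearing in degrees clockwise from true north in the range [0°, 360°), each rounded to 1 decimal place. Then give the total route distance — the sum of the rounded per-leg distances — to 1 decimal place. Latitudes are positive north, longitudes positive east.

Leg 1: φ1=-0.6435221, φ2=0.9739810, Δφ=1.6175031, Δλ=-2.3945045 rad; a=sin²(Δφ/2)+cosφ1·cosφ2·sin²(Δλ/2)=0.9130756643; c=2·atan2(√a, √(1-a))=2.543038838; dist=6371·c=16201.700 ≈ 16201.7 km; running total=16201.7 km
Leg 1 bearing: y=sinΔλ·cosφ2=-0.38188961, x=cosφ1·sinφ2-sinφ1·cosφ2·cosΔλ=0.41428772; θ=atan2(y, x)=-42.6698° <0 so +360° → 317.3302° ≈ 317.3°
Leg 2: φ1=0.9739810, φ2=-0.0230541, Δφ=-0.9970350, Δλ=-0.0131353 rad; a=sin²(Δφ/2)+cosφ1·cosφ2·sin²(Δλ/2)=0.2286268090; c=2·atan2(√a, √(1-a))=0.997092754; dist=6371·c=6352.478 ≈ 6352.5 km; running total=22554.2 km
Leg 2 bearing: y=sinΔλ·cosφ2=-0.01313148, x=cosφ1·sinφ2-sinφ1·cosφ2·cosΔλ=-0.83979398; θ=atan2(y, x)=-179.1042° <0 so +360° → 180.8958° ≈ 180.9°
Leg 3: φ1=-0.0230541, φ2=0.6551565, Δφ=0.6782105, Δλ=1.5729326 rad; a=sin²(Δφ/2)+cosφ1·cosφ2·sin²(Δλ/2)=0.5078693630; c=2·atan2(√a, √(1-a))=1.586535703; dist=6371·c=10107.819 ≈ 10107.8 km; running total=32662.0 km
Leg 3 bearing: y=sinΔλ·cosφ2=0.79295080, x=cosφ1·sinφ2-sinφ1·cosφ2·cosΔλ=0.60908236; θ=atan2(y, x)=52.4714° ≈ 52.5°
Leg 4: φ1=0.6551565, φ2=0.7611712, Δφ=0.1060148, Δλ=-3.6010488 rad; a=sin²(Δφ/2)+cosφ1·cosφ2·sin²(Δλ/2)=0.5471576104; c=2·atan2(√a, √(1-a))=1.665251938; dist=6371·c=10609.320 ≈ 10609.3 km; running total=43271.3 km
Leg 4 bearing: y=sinΔλ·cosφ2=0.32107827, x=cosφ1·sinφ2-sinφ1·cosφ2·cosΔλ=0.94234462; θ=atan2(y, x)=18.8151° ≈ 18.8°

Leg 1: dist=16201.7 km, bearing=317.3°
Leg 2: dist=6352.5 km, bearing=180.9°
Leg 3: dist=10107.8 km, bearing=52.5°
Leg 4: dist=10609.3 km, bearing=18.8°
Total: 43271.3 km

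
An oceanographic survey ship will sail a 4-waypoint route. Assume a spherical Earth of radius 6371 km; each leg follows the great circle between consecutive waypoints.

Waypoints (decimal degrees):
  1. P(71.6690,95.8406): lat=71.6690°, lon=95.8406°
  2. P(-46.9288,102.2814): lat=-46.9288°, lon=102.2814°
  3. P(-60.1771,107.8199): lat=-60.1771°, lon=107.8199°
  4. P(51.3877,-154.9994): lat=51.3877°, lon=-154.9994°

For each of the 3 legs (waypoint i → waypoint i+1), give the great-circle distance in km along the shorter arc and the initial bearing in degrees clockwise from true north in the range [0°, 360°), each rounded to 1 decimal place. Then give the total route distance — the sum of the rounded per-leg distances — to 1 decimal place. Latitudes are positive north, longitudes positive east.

Leg 1: dist=13197.3 km, bearing=175.0°
Leg 2: dist=1516.6 km, bearing=168.3°
Leg 3: dist=15098.3 km, bearing=62.6°
Total: 29812.2 km

Leg 1: φ1=1.2508600, φ2=-0.8190621, Δφ=-2.0699221, Δλ=0.1124132 rad; a=sin²(Δφ/2)+cosφ1·cosφ2·sin²(Δλ/2)=0.7400068819; c=2·atan2(√a, √(1-a))=2.071466729; dist=6371·c=13197.315 ≈ 13197.3 km; running total=13197.3 km
Leg 1 bearing: y=sinΔλ·cosφ2=0.07660612, x=cosφ1·sinφ2-sinφ1·cosφ2·cosΔλ=-0.87390977; θ=atan2(y, x)=174.9903° ≈ 175.0°
Leg 2: φ1=-0.8190621, φ2=-1.0502885, Δφ=-0.2312265, Δλ=0.0966651 rad; a=sin²(Δφ/2)+cosφ1·cosφ2·sin²(Δλ/2)=0.0140997254; c=2·atan2(√a, √(1-a))=0.238046178; dist=6371·c=1516.592 ≈ 1516.6 km; running total=14713.9 km
Leg 2 bearing: y=sinΔλ·cosφ2=0.04799871, x=cosφ1·sinφ2-sinφ1·cosφ2·cosΔλ=-0.23086753; θ=atan2(y, x)=168.2552° ≈ 168.3°
Leg 3: φ1=-1.0502885, φ2=0.8968846, Δφ=1.9471731, Δλ=-4.5870621 rad; a=sin²(Δφ/2)+cosφ1·cosφ2·sin²(Δλ/2)=0.8583493156; c=2·atan2(√a, √(1-a))=2.369853117; dist=6371·c=15098.334 ≈ 15098.3 km; running total=29812.2 km
Leg 3 bearing: y=sinΔλ·cosφ2=0.61915287, x=cosφ1·sinφ2-sinφ1·cosφ2·cosΔλ=0.32092491; θ=atan2(y, x)=62.6010° ≈ 62.6°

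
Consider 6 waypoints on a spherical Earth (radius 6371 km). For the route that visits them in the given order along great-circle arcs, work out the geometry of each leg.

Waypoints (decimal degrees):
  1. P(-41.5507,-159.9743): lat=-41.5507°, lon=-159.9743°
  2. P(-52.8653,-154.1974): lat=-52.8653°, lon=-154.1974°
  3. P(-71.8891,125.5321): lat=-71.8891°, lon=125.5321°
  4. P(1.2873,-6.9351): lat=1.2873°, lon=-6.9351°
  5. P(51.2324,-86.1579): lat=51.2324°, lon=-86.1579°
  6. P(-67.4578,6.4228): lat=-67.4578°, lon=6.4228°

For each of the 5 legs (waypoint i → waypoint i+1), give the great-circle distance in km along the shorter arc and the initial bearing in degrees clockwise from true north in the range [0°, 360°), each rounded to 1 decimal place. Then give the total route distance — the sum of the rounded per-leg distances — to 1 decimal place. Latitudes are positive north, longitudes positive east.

Leg 1: dist=1330.6 km, bearing=163.0°
Leg 2: dist=4210.6 km, bearing=209.9°
Leg 3: dist=11493.8 km, bearing=229.3°
Leg 4: dist=9147.6 km, bearing=321.6°
Leg 5: dist=15229.8 km, bearing=145.9°
Total: 41412.4 km

Leg 1: φ1=-0.7251965, φ2=-0.9226735, Δφ=-0.1974770, Δλ=0.1008259 rad; a=sin²(Δφ/2)+cosφ1·cosφ2·sin²(Δλ/2)=0.0108648727; c=2·atan2(√a, √(1-a))=0.208848756; dist=6371·c=1330.575 ≈ 1330.6 km; running total=1330.6 km
Leg 1 bearing: y=sinΔλ·cosφ2=0.06076462, x=cosφ1·sinφ2-sinφ1·cosφ2·cosΔλ=-0.19822959; θ=atan2(y, x)=162.9578° ≈ 163.0°
Leg 2: φ1=-0.9226735, φ2=-1.2547015, Δφ=-0.3320279, Δλ=4.8822008 rad; a=sin²(Δφ/2)+cosφ1·cosφ2·sin²(Δλ/2)=0.1052821014; c=2·atan2(√a, √(1-a))=0.660907020; dist=6371·c=4210.639 ≈ 4210.6 km; running total=5541.2 km
Leg 2 bearing: y=sinΔλ·cosφ2=-0.30638606, x=cosφ1·sinφ2-sinφ1·cosφ2·cosΔλ=-0.53190103; θ=atan2(y, x)=-150.0572° <0 so +360° → 209.9428° ≈ 209.9°
Leg 3: φ1=-1.2547015, φ2=0.0224676, Δφ=1.2771691, Δλ=-2.3119888 rad; a=sin²(Δφ/2)+cosφ1·cosφ2·sin²(Δλ/2)=0.6155903056; c=2·atan2(√a, √(1-a))=1.804087318; dist=6371·c=11493.840 ≈ 11493.8 km; running total=17035.0 km
Leg 3 bearing: y=sinΔλ·cosφ2=-0.73747779, x=cosφ1·sinφ2-sinφ1·cosφ2·cosΔλ=-0.63457232; θ=atan2(y, x)=-130.7108° <0 so +360° → 229.2892° ≈ 229.3°
Leg 4: φ1=0.0224676, φ2=0.8941741, Δφ=0.8717064, Δλ=-1.3826987 rad; a=sin²(Δφ/2)+cosφ1·cosφ2·sin²(Δλ/2)=0.4327133577; c=2·atan2(√a, √(1-a))=1.435813509; dist=6371·c=9147.568 ≈ 9147.6 km; running total=26182.6 km
Leg 4 bearing: y=sinΔλ·cosφ2=-0.61511858, x=cosφ1·sinφ2-sinφ1·cosφ2·cosΔλ=0.77686496; θ=atan2(y, x)=-38.3720° <0 so +360° → 321.6280° ≈ 321.6°
Leg 5: φ1=0.8941741, φ2=-1.1773607, Δφ=-2.0715348, Δλ=1.6158380 rad; a=sin²(Δφ/2)+cosφ1·cosφ2·sin²(Δλ/2)=0.8654651068; c=2·atan2(√a, √(1-a))=2.390480330; dist=6371·c=15229.750 ≈ 15229.8 km; running total=41412.4 km
Leg 5 bearing: y=sinΔλ·cosφ2=0.38297498, x=cosφ1·sinφ2-sinφ1·cosφ2·cosΔλ=-0.56486386; θ=atan2(y, x)=145.8629° ≈ 145.9°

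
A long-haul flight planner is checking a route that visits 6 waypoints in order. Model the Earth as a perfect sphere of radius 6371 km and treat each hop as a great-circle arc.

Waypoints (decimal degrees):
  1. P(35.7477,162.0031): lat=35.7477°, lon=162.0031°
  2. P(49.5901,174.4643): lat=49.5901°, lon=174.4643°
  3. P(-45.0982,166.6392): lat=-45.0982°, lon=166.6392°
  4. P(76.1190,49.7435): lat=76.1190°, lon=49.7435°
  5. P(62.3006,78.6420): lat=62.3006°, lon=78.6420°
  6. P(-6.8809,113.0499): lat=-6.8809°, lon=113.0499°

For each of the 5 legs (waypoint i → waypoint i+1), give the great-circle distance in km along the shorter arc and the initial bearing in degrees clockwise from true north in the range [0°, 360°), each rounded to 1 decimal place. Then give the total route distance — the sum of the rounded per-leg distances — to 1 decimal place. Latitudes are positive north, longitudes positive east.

Leg 1: dist=1840.5 km, bearing=29.4°
Leg 2: dist=10556.1 km, bearing=185.5°
Leg 3: dist=15549.4 km, bearing=340.6°
Leg 4: dist=1871.3 km, bearing=129.1°
Leg 5: dist=8234.9 km, bearing=144.3°
Total: 38052.2 km

Leg 1: φ1=0.6239151, φ2=0.8655105, Δφ=0.2415955, Δλ=0.2174890 rad; a=sin²(Δφ/2)+cosφ1·cosφ2·sin²(Δλ/2)=0.0207183182; c=2·atan2(√a, √(1-a))=0.288880622; dist=6371·c=1840.458 ≈ 1840.5 km; running total=1840.5 km
Leg 1 bearing: y=sinΔλ·cosφ2=0.13987868, x=cosφ1·sinφ2-sinφ1·cosφ2·cosΔλ=0.24817379; θ=atan2(y, x)=29.4070° ≈ 29.4°
Leg 2: φ1=0.8655105, φ2=-0.7871121, Δφ=-1.6526226, Δλ=-0.1365738 rad; a=sin²(Δφ/2)+cosφ1·cosφ2·sin²(Δλ/2)=0.5429979986; c=2·atan2(√a, √(1-a))=1.656898673; dist=6371·c=10556.101 ≈ 10556.1 km; running total=12396.6 km
Leg 2 bearing: y=sinΔλ·cosφ2=-0.09610715, x=cosφ1·sinφ2-sinφ1·cosφ2·cosΔλ=-0.99164918; θ=atan2(y, x)=-174.4644° <0 so +360° → 185.5356° ≈ 185.5°
Leg 3: φ1=-0.7871121, φ2=1.3285272, Δφ=2.1156393, Δλ=-2.0402148 rad; a=sin²(Δφ/2)+cosφ1·cosφ2·sin²(Δλ/2)=0.8821198553; c=2·atan2(√a, √(1-a))=2.440657965; dist=6371·c=15549.432 ≈ 15549.4 km; running total=27946.0 km
Leg 3 bearing: y=sinΔλ·cosφ2=-0.21395584, x=cosφ1·sinφ2-sinφ1·cosφ2·cosΔλ=0.60840822; θ=atan2(y, x)=-19.3750° <0 so +360° → 340.6250° ≈ 340.6°
Leg 4: φ1=1.3285272, φ2=1.0873506, Δφ=-0.2411766, Δλ=0.5043740 rad; a=sin²(Δφ/2)+cosφ1·cosφ2·sin²(Δλ/2)=0.0214143443; c=2·atan2(√a, √(1-a))=0.293727578; dist=6371·c=1871.338 ≈ 1871.3 km; running total=29817.3 km
Leg 4 bearing: y=sinΔλ·cosφ2=0.22463484, x=cosφ1·sinφ2-sinφ1·cosφ2·cosΔλ=-0.18265342; θ=atan2(y, x)=129.1150° ≈ 129.1°
Leg 5: φ1=1.0873506, φ2=-0.1200944, Δφ=-1.2074450, Δλ=0.6005311 rad; a=sin²(Δφ/2)+cosφ1·cosφ2·sin²(Δλ/2)=0.3626673091; c=2·atan2(√a, √(1-a))=1.292554644; dist=6371·c=8234.866 ≈ 8234.9 km; running total=38052.2 km
Leg 5 bearing: y=sinΔλ·cosφ2=0.56101068, x=cosφ1·sinφ2-sinφ1·cosφ2·cosΔλ=-0.78091353; θ=atan2(y, x)=144.3064° ≈ 144.3°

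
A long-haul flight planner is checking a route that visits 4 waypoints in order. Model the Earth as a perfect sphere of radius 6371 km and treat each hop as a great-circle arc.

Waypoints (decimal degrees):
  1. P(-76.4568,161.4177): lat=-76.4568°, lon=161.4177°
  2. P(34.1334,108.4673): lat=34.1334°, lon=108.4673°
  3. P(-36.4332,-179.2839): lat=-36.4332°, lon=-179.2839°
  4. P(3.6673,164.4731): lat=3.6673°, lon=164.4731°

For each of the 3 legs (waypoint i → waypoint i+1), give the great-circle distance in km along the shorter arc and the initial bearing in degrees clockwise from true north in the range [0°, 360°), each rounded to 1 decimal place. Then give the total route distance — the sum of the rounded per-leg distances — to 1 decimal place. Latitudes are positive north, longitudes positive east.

Leg 1: dist=12830.5 km, bearing=313.0°
Leg 2: dist=10839.4 km, bearing=129.4°
Leg 3: dist=4767.2 km, bearing=335.8°
Total: 28437.1 km

Leg 1: φ1=-1.3344229, φ2=0.5957402, Δφ=1.9301631, Δλ=-0.9241588 rad; a=sin²(Δφ/2)+cosφ1·cosφ2·sin²(Δλ/2)=0.7143653381; c=2·atan2(√a, √(1-a))=2.013883633; dist=6371·c=12830.453 ≈ 12830.5 km; running total=12830.5 km
Leg 1 bearing: y=sinΔλ·cosφ2=-0.66062578, x=cosφ1·sinφ2-sinφ1·cosφ2·cosΔλ=0.61624961; θ=atan2(y, x)=-46.9904° <0 so +360° → 313.0096° ≈ 313.0°
Leg 2: φ1=0.5957402, φ2=-0.6358793, Δφ=-1.2316195, Δλ=-5.0222059 rad; a=sin²(Δφ/2)+cosφ1·cosφ2·sin²(Δλ/2)=0.5651016570; c=2·atan2(√a, √(1-a))=1.701370363; dist=6371·c=10839.431 ≈ 10839.4 km; running total=23669.9 km
Leg 2 bearing: y=sinΔλ·cosφ2=0.76624472, x=cosφ1·sinφ2-sinφ1·cosφ2·cosΔλ=-0.62921866; θ=atan2(y, x)=129.3919° ≈ 129.4°
Leg 3: φ1=-0.6358793, φ2=0.0640065, Δφ=0.6998858, Δλ=5.9996915 rad; a=sin²(Δφ/2)+cosφ1·cosφ2·sin²(Δλ/2)=0.1335664206; c=2·atan2(√a, √(1-a))=0.748269779; dist=6371·c=4767.227 ≈ 4767.2 km; running total=28437.1 km
Leg 3 bearing: y=sinΔλ·cosφ2=-0.27913895, x=cosφ1·sinφ2-sinφ1·cosφ2·cosΔλ=0.62047335; θ=atan2(y, x)=-24.2221° <0 so +360° → 335.7779° ≈ 335.8°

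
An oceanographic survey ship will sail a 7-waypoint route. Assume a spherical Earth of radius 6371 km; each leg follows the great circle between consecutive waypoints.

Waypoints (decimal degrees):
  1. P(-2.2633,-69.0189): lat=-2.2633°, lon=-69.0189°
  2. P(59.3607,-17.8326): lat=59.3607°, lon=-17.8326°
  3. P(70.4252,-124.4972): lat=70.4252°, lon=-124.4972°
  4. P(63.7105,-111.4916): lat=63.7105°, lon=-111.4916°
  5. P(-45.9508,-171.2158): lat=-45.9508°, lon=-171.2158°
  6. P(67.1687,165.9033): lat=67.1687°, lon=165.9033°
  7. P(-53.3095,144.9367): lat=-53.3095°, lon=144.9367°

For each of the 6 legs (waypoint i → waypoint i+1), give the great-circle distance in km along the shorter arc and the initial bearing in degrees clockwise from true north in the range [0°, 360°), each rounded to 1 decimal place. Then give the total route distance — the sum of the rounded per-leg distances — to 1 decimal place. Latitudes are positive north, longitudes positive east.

Leg 1: dist=8164.9 km, bearing=24.5°
Leg 2: dist=4490.7 km, bearing=330.3°
Leg 3: dist=931.3 km, bearing=136.8°
Leg 4: dist=13263.8 km, bearing=223.5°
Leg 5: dist=12726.1 km, bearing=350.5°
Leg 6: dist=13510.6 km, bearing=194.5°
Total: 53087.4 km

Leg 1: φ1=-0.0395020, φ2=1.0360397, Δφ=1.0755417, Δλ=0.8933695 rad; a=sin²(Δφ/2)+cosφ1·cosφ2·sin²(Δλ/2)=0.3573977476; c=2·atan2(√a, √(1-a))=1.281576539; dist=6371·c=8164.924 ≈ 8164.9 km; running total=8164.9 km
Leg 1 bearing: y=sinΔλ·cosφ2=0.39709896, x=cosφ1·sinφ2-sinφ1·cosφ2·cosΔλ=0.87233641; θ=atan2(y, x)=24.4756° ≈ 24.5°
Leg 2: φ1=1.0360397, φ2=1.2291516, Δφ=0.1931120, Δλ=-1.8616485 rad; a=sin²(Δφ/2)+cosφ1·cosφ2·sin²(Δλ/2)=0.1191491481; c=2·atan2(√a, √(1-a))=0.704860872; dist=6371·c=4490.669 ≈ 4490.7 km; running total=12655.6 km
Leg 2 bearing: y=sinΔλ·cosφ2=-0.32096559, x=cosφ1·sinφ2-sinφ1·cosφ2·cosΔλ=0.56284243; θ=atan2(y, x)=-29.6943° <0 so +360° → 330.3057° ≈ 330.3°
Leg 3: φ1=1.2291516, φ2=1.1119580, Δφ=-0.1171936, Δλ=0.2269905 rad; a=sin²(Δφ/2)+cosφ1·cosφ2·sin²(Δλ/2)=0.0053329066; c=2·atan2(√a, √(1-a))=0.146183633; dist=6371·c=931.336 ≈ 931.3 km; running total=13586.9 km
Leg 3 bearing: y=sinΔλ·cosφ2=0.09967455, x=cosφ1·sinφ2-sinφ1·cosφ2·cosΔλ=-0.10622076; θ=atan2(y, x)=136.8210° ≈ 136.8°
Leg 4: φ1=1.1119580, φ2=-0.8019928, Δφ=-1.9139507, Δλ=-1.0423839 rad; a=sin²(Δφ/2)+cosφ1·cosφ2·sin²(Δλ/2)=0.7445742810; c=2·atan2(√a, √(1-a))=2.081909617; dist=6371·c=13263.846 ≈ 13263.8 km; running total=26850.7 km
Leg 4 bearing: y=sinΔλ·cosφ2=-0.60044615, x=cosφ1·sinφ2-sinφ1·cosφ2·cosΔλ=-0.63261213; θ=atan2(y, x)=-136.4943° <0 so +360° → 223.5057° ≈ 223.5°
Leg 5: φ1=-0.8019928, φ2=1.1723150, Δφ=1.9743077, Δλ=5.8838383 rad; a=sin²(Δφ/2)+cosφ1·cosφ2·sin²(Δλ/2)=0.7069388950; c=2·atan2(√a, √(1-a))=1.997506036; dist=6371·c=12726.111 ≈ 12726.1 km; running total=39576.8 km
Leg 5 bearing: y=sinΔλ·cosφ2=-0.15086837, x=cosφ1·sinφ2-sinφ1·cosφ2·cosΔλ=0.89774379; θ=atan2(y, x)=-9.5396° <0 so +360° → 350.4604° ≈ 350.5°
Leg 6: φ1=1.1723150, φ2=-0.9304263, Δφ=-2.1027413, Δλ=-0.3659362 rad; a=sin²(Δφ/2)+cosφ1·cosφ2·sin²(Δλ/2)=0.7612803520; c=2·atan2(√a, √(1-a))=2.120647922; dist=6371·c=13510.648 ≈ 13510.6 km; running total=53087.4 km
Leg 6 bearing: y=sinΔλ·cosφ2=-0.21379685, x=cosφ1·sinφ2-sinφ1·cosφ2·cosΔλ=-0.82536126; θ=atan2(y, x)=-165.4776° <0 so +360° → 194.5224° ≈ 194.5°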